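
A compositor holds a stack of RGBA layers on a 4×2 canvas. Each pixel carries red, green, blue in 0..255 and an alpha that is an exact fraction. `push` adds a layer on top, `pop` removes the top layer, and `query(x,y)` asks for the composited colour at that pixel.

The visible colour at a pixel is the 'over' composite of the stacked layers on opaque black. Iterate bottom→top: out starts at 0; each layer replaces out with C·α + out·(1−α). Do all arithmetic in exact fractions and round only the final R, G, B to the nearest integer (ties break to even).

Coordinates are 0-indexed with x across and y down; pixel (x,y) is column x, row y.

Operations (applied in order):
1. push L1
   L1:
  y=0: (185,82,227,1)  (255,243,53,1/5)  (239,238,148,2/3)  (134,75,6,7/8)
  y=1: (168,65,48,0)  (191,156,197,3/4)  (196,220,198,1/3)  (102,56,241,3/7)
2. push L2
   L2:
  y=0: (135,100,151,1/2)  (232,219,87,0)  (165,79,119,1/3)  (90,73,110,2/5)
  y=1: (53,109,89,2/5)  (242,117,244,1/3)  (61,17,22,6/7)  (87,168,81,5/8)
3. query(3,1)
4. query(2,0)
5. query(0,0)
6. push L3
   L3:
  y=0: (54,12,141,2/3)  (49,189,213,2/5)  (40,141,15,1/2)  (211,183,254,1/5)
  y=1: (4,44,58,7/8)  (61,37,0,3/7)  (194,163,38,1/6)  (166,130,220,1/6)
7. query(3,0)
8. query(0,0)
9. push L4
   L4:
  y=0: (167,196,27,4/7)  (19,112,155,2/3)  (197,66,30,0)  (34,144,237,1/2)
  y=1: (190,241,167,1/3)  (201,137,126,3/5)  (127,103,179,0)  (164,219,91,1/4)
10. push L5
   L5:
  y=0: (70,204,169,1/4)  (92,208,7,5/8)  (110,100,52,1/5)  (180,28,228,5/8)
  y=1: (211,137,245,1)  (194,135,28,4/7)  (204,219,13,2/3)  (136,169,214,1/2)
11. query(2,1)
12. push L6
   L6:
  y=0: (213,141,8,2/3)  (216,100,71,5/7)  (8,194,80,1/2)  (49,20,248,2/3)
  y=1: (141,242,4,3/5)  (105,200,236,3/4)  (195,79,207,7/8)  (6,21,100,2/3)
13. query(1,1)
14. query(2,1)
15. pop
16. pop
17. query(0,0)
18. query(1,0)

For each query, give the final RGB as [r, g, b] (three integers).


query (3,1) [L1,L2] — begin 0,0,0
L1 α=3/7: [306/7, 24, 723/7]
L2 α=5/8: [3963/56, 114, 1251/14]
rounded: [71, 114, 89]

query (2,0) [L1,L2] — begin 0,0,0
+L1 (α=2/3) → [478/3, 476/3, 296/3]
+L2 (α=1/3) → [1451/9, 1189/9, 949/9]
rounded: [161, 132, 105]

at x=0,y=0 over L1,L2:
L1 α=1: [185, 82, 227]
L2 α=1/2: [160, 91, 189]
rounded: [160, 91, 189]

at x=3,y=0 over L1,L2,L3:
+L1 (α=7/8) → [469/4, 525/8, 21/4]
+L2 (α=2/5) → [2127/20, 2743/40, 943/20]
+L3 (α=1/5) → [3182/25, 4573/50, 2213/25]
= [127, 91, 89]

at x=0,y=0 over L1,L2,L3:
L1 α=1: [185, 82, 227]
L2 α=1/2: [160, 91, 189]
L3 α=2/3: [268/3, 115/3, 157]
→ [89, 38, 157]

at x=2,y=1 over L1,L2,L3,L4,L5:
L1 α=1/3: [196/3, 220/3, 66]
L2 α=6/7: [1294/21, 526/21, 198/7]
L3 α=1/6: [5272/63, 6053/126, 628/21]
L4 α=0: [5272/63, 6053/126, 628/21]
L5 α=2/3: [30976/189, 61241/378, 1174/63]
rounded: [164, 162, 19]

query (1,1) [L1,L2,L3,L4,L5,L6] — begin 0,0,0
+L1 (α=3/4) → [573/4, 117, 591/4]
+L2 (α=1/3) → [1057/6, 117, 1079/6]
+L3 (α=3/7) → [2663/21, 579/7, 2158/21]
+L4 (α=3/5) → [17989/105, 807/7, 12254/105]
+L5 (α=4/7) → [45149/245, 6201/49, 16174/245]
+L6 (α=3/4) → [30581/245, 35601/196, 94817/490]
rounded: [125, 182, 194]

at x=2,y=1 over L1,L2,L3,L4,L5,L6:
L1 α=1/3: [196/3, 220/3, 66]
L2 α=6/7: [1294/21, 526/21, 198/7]
L3 α=1/6: [5272/63, 6053/126, 628/21]
L4 α=0: [5272/63, 6053/126, 628/21]
L5 α=2/3: [30976/189, 61241/378, 1174/63]
L6 α=7/8: [288961/1512, 270275/3024, 92461/504]
→ [191, 89, 183]

(0,0) stack=L1,L2,L3,L4; from [0,0,0]:
after L1 α=1: [185, 82, 227]
after L2 α=1/2: [160, 91, 189]
after L3 α=2/3: [268/3, 115/3, 157]
after L4 α=4/7: [936/7, 899/7, 579/7]
rounded: [134, 128, 83]

at x=1,y=0 over L1,L2,L3,L4:
after L1 α=1/5: [51, 243/5, 53/5]
after L2 α=0: [51, 243/5, 53/5]
after L3 α=2/5: [251/5, 2619/25, 2289/25]
after L4 α=2/3: [147/5, 8219/75, 10039/75]
rounded: [29, 110, 134]


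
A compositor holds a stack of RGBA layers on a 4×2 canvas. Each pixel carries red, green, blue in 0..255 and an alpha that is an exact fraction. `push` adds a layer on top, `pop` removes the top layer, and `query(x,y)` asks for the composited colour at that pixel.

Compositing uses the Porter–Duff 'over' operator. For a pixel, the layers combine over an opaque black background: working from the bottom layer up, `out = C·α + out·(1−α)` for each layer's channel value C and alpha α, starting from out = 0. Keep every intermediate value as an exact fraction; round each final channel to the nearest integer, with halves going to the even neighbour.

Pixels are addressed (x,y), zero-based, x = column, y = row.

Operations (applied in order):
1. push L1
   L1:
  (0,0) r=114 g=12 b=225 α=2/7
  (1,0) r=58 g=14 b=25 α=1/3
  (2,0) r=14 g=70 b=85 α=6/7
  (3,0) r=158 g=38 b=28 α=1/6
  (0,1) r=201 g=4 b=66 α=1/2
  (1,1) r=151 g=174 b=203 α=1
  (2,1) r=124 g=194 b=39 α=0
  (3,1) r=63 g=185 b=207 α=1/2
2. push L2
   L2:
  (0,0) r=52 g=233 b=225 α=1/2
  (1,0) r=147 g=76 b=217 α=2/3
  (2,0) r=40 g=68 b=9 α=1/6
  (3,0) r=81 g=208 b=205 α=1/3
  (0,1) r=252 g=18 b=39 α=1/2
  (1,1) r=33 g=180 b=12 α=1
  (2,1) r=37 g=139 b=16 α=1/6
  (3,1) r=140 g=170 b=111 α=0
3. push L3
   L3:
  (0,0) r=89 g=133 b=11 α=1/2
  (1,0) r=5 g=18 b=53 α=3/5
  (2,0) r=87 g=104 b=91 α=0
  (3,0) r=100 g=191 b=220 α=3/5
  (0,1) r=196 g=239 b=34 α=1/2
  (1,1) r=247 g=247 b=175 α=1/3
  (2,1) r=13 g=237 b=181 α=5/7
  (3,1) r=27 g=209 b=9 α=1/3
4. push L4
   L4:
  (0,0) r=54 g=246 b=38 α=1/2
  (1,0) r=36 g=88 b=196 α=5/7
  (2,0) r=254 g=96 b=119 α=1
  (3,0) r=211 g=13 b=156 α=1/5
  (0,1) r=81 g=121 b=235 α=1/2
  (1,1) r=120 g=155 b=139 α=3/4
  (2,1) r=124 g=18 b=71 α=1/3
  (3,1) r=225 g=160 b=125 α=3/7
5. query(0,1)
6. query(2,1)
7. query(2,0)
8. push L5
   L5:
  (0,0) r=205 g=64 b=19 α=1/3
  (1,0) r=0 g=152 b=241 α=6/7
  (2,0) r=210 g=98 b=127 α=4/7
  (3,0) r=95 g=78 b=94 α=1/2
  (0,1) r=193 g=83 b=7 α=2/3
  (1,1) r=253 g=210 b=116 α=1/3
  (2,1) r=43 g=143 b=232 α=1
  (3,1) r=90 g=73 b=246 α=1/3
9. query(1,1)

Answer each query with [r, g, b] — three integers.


(0,1) stack=L1,L2,L3,L4; from [0,0,0]:
L1 α=1/2: [201/2, 2, 33]
L2 α=1/2: [705/4, 10, 36]
L3 α=1/2: [1489/8, 249/2, 35]
L4 α=1/2: [2137/16, 491/4, 135]
→ [134, 123, 135]

query (2,1) [L1,L2,L3,L4] — begin 0,0,0
+L1 (α=0) → [0, 0, 0]
+L2 (α=1/6) → [37/6, 139/6, 8/3]
+L3 (α=5/7) → [232/21, 3694/21, 2731/21]
+L4 (α=1/3) → [3068/63, 7766/63, 6953/63]
→ [49, 123, 110]

query (2,0) [L1,L2,L3,L4] — begin 0,0,0
+L1 (α=6/7) → [12, 60, 510/7]
+L2 (α=1/6) → [50/3, 184/3, 871/14]
+L3 (α=0) → [50/3, 184/3, 871/14]
+L4 (α=1) → [254, 96, 119]
= [254, 96, 119]

(1,1) stack=L1,L2,L3,L4,L5; from [0,0,0]:
+L1 (α=1) → [151, 174, 203]
+L2 (α=1) → [33, 180, 12]
+L3 (α=1/3) → [313/3, 607/3, 199/3]
+L4 (α=3/4) → [1393/12, 1001/6, 725/6]
+L5 (α=1/3) → [2911/18, 1631/9, 1073/9]
= [162, 181, 119]


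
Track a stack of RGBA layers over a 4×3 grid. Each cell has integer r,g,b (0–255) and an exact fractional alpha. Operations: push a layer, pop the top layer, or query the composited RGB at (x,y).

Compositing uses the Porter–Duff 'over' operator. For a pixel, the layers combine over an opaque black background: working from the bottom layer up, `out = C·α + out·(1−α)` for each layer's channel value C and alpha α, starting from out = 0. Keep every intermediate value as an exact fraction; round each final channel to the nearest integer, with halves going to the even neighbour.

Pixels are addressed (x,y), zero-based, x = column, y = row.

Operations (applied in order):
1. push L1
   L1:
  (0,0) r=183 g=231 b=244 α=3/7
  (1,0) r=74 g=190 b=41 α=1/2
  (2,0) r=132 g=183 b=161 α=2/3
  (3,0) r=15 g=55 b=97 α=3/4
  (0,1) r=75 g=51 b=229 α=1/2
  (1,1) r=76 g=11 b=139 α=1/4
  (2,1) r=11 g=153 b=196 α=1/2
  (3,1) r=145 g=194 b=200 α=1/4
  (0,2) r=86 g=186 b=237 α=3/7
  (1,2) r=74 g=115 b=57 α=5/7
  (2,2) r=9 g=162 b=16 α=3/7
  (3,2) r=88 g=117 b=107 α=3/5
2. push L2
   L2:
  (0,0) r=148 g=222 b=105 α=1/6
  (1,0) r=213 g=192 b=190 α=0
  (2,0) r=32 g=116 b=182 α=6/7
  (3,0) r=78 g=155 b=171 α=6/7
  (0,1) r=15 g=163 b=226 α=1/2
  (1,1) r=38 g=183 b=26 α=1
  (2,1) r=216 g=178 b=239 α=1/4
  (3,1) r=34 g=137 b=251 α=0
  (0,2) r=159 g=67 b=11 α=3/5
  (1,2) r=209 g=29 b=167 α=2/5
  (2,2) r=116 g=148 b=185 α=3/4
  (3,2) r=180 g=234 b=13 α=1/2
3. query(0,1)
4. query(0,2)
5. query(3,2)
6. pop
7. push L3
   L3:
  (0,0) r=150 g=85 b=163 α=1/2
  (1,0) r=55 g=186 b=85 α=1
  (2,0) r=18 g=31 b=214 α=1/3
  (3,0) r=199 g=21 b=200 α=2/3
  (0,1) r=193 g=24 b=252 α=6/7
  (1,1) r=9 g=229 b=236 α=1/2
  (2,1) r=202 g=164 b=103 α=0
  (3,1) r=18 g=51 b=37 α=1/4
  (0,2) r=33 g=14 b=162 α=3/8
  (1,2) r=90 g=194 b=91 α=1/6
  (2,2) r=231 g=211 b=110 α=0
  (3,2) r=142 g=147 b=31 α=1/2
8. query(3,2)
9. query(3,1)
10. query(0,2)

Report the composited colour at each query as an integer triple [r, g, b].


query (0,1) [L1,L2] — begin 0,0,0
+L1 (α=1/2) → [75/2, 51/2, 229/2]
+L2 (α=1/2) → [105/4, 377/4, 681/4]
rounded: [26, 94, 170]

(0,2) stack=L1,L2; from [0,0,0]:
+L1 (α=3/7) → [258/7, 558/7, 711/7]
+L2 (α=3/5) → [771/7, 2523/35, 1653/35]
rounded: [110, 72, 47]

at x=3,y=2 over L1,L2:
L1 α=3/5: [264/5, 351/5, 321/5]
L2 α=1/2: [582/5, 1521/10, 193/5]
rounded: [116, 152, 39]

query (3,2) [L1,L3] — begin 0,0,0
L1 α=3/5: [264/5, 351/5, 321/5]
L3 α=1/2: [487/5, 543/5, 238/5]
= [97, 109, 48]

(3,1) stack=L1,L3; from [0,0,0]:
after L1 α=1/4: [145/4, 97/2, 50]
after L3 α=1/4: [507/16, 393/8, 187/4]
rounded: [32, 49, 47]

(0,2) stack=L1,L3; from [0,0,0]:
L1 α=3/7: [258/7, 558/7, 711/7]
L3 α=3/8: [1983/56, 771/14, 6957/56]
→ [35, 55, 124]


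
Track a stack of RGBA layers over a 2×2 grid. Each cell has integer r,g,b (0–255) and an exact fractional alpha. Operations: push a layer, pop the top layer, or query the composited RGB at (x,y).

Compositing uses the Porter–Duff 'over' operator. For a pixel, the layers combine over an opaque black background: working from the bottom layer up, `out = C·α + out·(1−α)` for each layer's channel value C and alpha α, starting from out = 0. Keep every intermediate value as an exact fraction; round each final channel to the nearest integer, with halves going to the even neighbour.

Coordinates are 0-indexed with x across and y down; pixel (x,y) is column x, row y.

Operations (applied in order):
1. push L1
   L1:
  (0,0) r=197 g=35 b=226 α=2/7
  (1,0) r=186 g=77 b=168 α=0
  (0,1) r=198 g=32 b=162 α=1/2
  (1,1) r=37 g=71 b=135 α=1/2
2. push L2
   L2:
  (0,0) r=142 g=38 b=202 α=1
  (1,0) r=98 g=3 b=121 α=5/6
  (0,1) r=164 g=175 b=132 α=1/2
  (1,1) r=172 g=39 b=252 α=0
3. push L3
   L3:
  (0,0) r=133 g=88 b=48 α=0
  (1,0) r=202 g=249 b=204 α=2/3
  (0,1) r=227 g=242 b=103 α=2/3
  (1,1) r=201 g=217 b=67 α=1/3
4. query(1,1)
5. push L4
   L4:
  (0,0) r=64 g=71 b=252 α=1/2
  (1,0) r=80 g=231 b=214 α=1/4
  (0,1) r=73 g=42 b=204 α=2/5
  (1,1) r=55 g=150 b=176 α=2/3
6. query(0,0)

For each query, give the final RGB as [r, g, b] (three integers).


(1,1) stack=L1,L2,L3; from [0,0,0]:
+L1 (α=1/2) → [37/2, 71/2, 135/2]
+L2 (α=0) → [37/2, 71/2, 135/2]
+L3 (α=1/3) → [238/3, 96, 202/3]
→ [79, 96, 67]

at x=0,y=0 over L1,L2,L3,L4:
after L1 α=2/7: [394/7, 10, 452/7]
after L2 α=1: [142, 38, 202]
after L3 α=0: [142, 38, 202]
after L4 α=1/2: [103, 109/2, 227]
→ [103, 54, 227]


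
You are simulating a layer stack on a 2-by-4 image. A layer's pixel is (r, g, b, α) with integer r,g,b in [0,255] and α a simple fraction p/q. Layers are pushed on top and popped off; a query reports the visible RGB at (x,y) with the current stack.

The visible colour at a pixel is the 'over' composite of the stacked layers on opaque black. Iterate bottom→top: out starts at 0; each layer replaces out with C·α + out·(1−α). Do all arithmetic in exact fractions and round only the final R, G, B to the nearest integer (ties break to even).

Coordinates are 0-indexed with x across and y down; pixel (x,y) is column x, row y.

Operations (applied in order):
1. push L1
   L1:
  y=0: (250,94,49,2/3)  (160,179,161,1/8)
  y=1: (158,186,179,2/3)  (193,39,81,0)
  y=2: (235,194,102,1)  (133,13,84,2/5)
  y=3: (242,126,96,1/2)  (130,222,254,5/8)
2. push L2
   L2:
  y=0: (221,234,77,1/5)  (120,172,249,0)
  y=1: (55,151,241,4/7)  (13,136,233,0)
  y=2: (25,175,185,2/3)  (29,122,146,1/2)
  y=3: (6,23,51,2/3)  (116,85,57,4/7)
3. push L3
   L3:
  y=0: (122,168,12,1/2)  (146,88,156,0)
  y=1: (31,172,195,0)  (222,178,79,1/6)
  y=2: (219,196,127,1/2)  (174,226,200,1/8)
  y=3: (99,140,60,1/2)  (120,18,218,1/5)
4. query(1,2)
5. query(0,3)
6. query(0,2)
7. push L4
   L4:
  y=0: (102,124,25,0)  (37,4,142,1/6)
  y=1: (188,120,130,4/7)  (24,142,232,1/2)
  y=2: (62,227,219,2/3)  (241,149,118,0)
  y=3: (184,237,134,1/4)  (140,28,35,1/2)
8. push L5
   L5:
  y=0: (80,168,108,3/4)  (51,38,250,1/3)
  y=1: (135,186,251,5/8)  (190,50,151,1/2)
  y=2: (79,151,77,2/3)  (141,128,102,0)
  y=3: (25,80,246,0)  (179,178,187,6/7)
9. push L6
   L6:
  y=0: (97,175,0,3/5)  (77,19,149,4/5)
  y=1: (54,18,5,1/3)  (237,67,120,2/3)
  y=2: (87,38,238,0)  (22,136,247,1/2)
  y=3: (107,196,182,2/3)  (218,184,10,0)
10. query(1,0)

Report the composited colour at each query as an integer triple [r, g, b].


(1,2) stack=L1,L2,L3; from [0,0,0]:
+L1 (α=2/5) → [266/5, 26/5, 168/5]
+L2 (α=1/2) → [411/10, 318/5, 449/5]
+L3 (α=1/8) → [4617/80, 839/10, 4143/40]
rounded: [58, 84, 104]

query (0,3) [L1,L2,L3] — begin 0,0,0
after L1 α=1/2: [121, 63, 48]
after L2 α=2/3: [133/3, 109/3, 50]
after L3 α=1/2: [215/3, 529/6, 55]
= [72, 88, 55]

at x=0,y=2 over L1,L2,L3:
L1 α=1: [235, 194, 102]
L2 α=2/3: [95, 544/3, 472/3]
L3 α=1/2: [157, 566/3, 853/6]
→ [157, 189, 142]

(1,0) stack=L1,L2,L3,L4,L5,L6; from [0,0,0]:
after L1 α=1/8: [20, 179/8, 161/8]
after L2 α=0: [20, 179/8, 161/8]
after L3 α=0: [20, 179/8, 161/8]
after L4 α=1/6: [137/6, 309/16, 647/16]
after L5 α=1/3: [290/9, 613/24, 2647/24]
after L6 α=4/5: [3062/45, 2437/120, 16951/120]
= [68, 20, 141]


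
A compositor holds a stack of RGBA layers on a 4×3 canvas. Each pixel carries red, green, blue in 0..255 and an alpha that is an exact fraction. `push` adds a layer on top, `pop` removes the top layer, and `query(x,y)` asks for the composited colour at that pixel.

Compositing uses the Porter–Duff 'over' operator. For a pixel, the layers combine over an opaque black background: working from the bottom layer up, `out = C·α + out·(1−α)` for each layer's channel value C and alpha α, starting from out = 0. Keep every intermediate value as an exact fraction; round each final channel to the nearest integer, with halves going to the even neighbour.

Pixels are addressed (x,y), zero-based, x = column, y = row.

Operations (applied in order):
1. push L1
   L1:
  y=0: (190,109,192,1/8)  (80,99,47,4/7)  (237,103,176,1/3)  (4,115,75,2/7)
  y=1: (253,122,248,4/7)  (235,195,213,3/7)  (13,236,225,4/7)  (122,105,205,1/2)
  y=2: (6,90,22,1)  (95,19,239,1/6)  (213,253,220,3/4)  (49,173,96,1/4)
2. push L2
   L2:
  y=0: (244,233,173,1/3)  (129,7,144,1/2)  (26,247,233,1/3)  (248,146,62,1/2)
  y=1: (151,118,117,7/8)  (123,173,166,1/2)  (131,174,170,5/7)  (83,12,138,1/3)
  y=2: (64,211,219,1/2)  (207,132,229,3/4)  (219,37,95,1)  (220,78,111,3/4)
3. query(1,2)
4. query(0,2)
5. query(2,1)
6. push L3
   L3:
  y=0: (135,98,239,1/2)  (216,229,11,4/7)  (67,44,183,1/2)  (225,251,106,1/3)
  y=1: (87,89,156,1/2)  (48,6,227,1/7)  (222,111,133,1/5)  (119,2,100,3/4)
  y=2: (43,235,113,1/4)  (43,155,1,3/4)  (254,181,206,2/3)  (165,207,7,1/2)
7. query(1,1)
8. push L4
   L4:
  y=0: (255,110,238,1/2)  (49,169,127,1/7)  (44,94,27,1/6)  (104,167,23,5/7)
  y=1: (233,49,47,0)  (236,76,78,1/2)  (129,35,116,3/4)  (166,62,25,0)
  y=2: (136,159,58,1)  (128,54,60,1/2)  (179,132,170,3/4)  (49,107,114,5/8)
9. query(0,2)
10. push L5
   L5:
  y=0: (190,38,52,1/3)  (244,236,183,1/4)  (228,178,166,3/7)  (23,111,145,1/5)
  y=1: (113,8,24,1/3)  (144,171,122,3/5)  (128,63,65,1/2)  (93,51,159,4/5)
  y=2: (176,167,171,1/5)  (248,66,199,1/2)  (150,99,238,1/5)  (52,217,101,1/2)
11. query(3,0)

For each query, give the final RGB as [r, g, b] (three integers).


at x=1,y=2 over L1,L2:
L1 α=1/6: [95/6, 19/6, 239/6]
L2 α=3/4: [3821/24, 2395/24, 4361/24]
→ [159, 100, 182]

(0,2) stack=L1,L2; from [0,0,0]:
L1 α=1: [6, 90, 22]
L2 α=1/2: [35, 301/2, 241/2]
rounded: [35, 150, 120]

query (2,1) [L1,L2] — begin 0,0,0
+L1 (α=4/7) → [52/7, 944/7, 900/7]
+L2 (α=5/7) → [4689/49, 7978/49, 7750/49]
= [96, 163, 158]

query (1,1) [L1,L2,L3] — begin 0,0,0
L1 α=3/7: [705/7, 585/7, 639/7]
L2 α=1/2: [783/7, 898/7, 1801/14]
L3 α=1/7: [5034/49, 5430/49, 6992/49]
= [103, 111, 143]

at x=0,y=2 over L1,L2,L3,L4:
after L1 α=1: [6, 90, 22]
after L2 α=1/2: [35, 301/2, 241/2]
after L3 α=1/4: [37, 1373/8, 949/8]
after L4 α=1: [136, 159, 58]
rounded: [136, 159, 58]

(3,0) stack=L1,L2,L3,L4,L5; from [0,0,0]:
L1 α=2/7: [8/7, 230/7, 150/7]
L2 α=1/2: [872/7, 626/7, 292/7]
L3 α=1/3: [3319/21, 1003/7, 442/7]
L4 α=5/7: [17558/147, 7851/49, 1689/49]
L5 α=1/5: [73613/735, 36843/245, 13861/245]
= [100, 150, 57]


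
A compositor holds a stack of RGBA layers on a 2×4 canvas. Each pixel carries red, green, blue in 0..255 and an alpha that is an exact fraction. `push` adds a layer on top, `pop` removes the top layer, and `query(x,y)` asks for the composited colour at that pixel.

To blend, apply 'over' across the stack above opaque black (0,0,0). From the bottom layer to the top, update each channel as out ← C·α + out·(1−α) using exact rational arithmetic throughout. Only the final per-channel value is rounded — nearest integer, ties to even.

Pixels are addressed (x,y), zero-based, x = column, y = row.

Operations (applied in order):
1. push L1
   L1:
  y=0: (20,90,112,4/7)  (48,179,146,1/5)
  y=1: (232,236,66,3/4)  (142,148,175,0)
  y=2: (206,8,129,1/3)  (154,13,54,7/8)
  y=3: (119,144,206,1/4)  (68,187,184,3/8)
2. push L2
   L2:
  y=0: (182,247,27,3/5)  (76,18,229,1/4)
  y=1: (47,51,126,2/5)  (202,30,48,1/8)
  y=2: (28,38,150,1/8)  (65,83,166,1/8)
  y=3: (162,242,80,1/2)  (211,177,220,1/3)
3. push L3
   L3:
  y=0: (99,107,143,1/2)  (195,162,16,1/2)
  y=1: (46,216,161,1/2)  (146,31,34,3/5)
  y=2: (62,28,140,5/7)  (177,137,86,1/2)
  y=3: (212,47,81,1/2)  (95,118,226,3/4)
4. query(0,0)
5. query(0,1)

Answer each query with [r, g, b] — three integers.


query (0,0) [L1,L2,L3] — begin 0,0,0
L1 α=4/7: [80/7, 360/7, 64]
L2 α=3/5: [3982/35, 5907/35, 209/5]
L3 α=1/2: [7447/70, 4826/35, 462/5]
→ [106, 138, 92]

at x=0,y=1 over L1,L2,L3:
L1 α=3/4: [174, 177, 99/2]
L2 α=2/5: [616/5, 633/5, 801/10]
L3 α=1/2: [423/5, 1713/10, 2411/20]
→ [85, 171, 121]


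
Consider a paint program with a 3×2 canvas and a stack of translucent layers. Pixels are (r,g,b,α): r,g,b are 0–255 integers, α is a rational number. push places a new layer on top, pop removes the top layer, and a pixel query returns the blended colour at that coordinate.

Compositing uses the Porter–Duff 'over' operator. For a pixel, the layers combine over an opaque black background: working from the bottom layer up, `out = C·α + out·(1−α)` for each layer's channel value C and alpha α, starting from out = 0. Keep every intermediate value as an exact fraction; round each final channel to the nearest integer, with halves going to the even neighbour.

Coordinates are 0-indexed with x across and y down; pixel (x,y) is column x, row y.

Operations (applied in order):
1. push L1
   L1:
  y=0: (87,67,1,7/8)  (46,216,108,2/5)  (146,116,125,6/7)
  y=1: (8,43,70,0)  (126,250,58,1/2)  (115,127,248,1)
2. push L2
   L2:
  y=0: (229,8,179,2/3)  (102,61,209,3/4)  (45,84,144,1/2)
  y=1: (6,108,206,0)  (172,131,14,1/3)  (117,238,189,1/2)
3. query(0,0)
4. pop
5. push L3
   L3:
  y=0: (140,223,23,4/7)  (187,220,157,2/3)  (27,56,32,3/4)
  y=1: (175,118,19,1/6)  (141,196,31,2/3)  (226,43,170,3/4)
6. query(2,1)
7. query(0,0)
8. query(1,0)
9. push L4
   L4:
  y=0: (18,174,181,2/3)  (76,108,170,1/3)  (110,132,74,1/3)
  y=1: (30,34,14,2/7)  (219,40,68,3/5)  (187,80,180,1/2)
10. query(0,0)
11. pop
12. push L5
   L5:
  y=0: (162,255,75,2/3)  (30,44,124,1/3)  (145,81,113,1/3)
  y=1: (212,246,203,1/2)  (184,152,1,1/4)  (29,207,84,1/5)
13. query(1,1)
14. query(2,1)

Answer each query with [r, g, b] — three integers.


query (0,0) [L1,L2] — begin 0,0,0
+L1 (α=7/8) → [609/8, 469/8, 7/8]
+L2 (α=2/3) → [4273/24, 199/8, 957/8]
rounded: [178, 25, 120]

at x=2,y=1 over L1,L3:
after L1 α=1: [115, 127, 248]
after L3 α=3/4: [793/4, 64, 379/2]
= [198, 64, 190]

at x=0,y=0 over L1,L3:
L1 α=7/8: [609/8, 469/8, 7/8]
L3 α=4/7: [901/8, 8543/56, 757/56]
rounded: [113, 153, 14]

at x=1,y=0 over L1,L3:
L1 α=2/5: [92/5, 432/5, 216/5]
L3 α=2/3: [654/5, 2632/15, 1786/15]
rounded: [131, 175, 119]

query (0,0) [L1,L3,L4] — begin 0,0,0
L1 α=7/8: [609/8, 469/8, 7/8]
L3 α=4/7: [901/8, 8543/56, 757/56]
L4 α=2/3: [1189/24, 28031/168, 21029/168]
rounded: [50, 167, 125]

query (1,1) [L1,L3,L5] — begin 0,0,0
after L1 α=1/2: [63, 125, 29]
after L3 α=2/3: [115, 517/3, 91/3]
after L5 α=1/4: [529/4, 669/4, 23]
rounded: [132, 167, 23]

at x=2,y=1 over L1,L3,L5:
L1 α=1: [115, 127, 248]
L3 α=3/4: [793/4, 64, 379/2]
L5 α=1/5: [822/5, 463/5, 842/5]
→ [164, 93, 168]


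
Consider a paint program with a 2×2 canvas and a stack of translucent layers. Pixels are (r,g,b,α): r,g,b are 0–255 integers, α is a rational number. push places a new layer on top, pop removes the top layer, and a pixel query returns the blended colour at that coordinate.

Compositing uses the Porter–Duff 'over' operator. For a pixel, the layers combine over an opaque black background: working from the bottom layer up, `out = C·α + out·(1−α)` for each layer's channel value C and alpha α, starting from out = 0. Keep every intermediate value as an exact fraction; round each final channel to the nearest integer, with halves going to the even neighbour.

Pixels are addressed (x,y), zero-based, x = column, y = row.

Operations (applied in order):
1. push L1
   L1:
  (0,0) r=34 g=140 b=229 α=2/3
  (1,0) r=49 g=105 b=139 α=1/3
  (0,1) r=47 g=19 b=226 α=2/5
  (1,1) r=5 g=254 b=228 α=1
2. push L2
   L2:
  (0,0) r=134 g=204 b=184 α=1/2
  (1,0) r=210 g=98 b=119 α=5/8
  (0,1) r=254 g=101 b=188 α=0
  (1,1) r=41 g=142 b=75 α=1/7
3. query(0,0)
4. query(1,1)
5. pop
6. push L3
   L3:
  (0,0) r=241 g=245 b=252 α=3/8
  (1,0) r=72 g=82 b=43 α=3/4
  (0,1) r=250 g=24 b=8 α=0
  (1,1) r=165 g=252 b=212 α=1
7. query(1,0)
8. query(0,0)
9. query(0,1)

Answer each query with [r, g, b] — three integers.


query (0,0) [L1,L2] — begin 0,0,0
+L1 (α=2/3) → [68/3, 280/3, 458/3]
+L2 (α=1/2) → [235/3, 446/3, 505/3]
= [78, 149, 168]

query (1,1) [L1,L2] — begin 0,0,0
after L1 α=1: [5, 254, 228]
after L2 α=1/7: [71/7, 238, 1443/7]
→ [10, 238, 206]

(1,0) stack=L1,L3; from [0,0,0]:
after L1 α=1/3: [49/3, 35, 139/3]
after L3 α=3/4: [697/12, 281/4, 263/6]
= [58, 70, 44]

query (0,0) [L1,L3] — begin 0,0,0
after L1 α=2/3: [68/3, 280/3, 458/3]
after L3 α=3/8: [2509/24, 3605/24, 2279/12]
rounded: [105, 150, 190]

query (0,1) [L1,L3] — begin 0,0,0
+L1 (α=2/5) → [94/5, 38/5, 452/5]
+L3 (α=0) → [94/5, 38/5, 452/5]
→ [19, 8, 90]


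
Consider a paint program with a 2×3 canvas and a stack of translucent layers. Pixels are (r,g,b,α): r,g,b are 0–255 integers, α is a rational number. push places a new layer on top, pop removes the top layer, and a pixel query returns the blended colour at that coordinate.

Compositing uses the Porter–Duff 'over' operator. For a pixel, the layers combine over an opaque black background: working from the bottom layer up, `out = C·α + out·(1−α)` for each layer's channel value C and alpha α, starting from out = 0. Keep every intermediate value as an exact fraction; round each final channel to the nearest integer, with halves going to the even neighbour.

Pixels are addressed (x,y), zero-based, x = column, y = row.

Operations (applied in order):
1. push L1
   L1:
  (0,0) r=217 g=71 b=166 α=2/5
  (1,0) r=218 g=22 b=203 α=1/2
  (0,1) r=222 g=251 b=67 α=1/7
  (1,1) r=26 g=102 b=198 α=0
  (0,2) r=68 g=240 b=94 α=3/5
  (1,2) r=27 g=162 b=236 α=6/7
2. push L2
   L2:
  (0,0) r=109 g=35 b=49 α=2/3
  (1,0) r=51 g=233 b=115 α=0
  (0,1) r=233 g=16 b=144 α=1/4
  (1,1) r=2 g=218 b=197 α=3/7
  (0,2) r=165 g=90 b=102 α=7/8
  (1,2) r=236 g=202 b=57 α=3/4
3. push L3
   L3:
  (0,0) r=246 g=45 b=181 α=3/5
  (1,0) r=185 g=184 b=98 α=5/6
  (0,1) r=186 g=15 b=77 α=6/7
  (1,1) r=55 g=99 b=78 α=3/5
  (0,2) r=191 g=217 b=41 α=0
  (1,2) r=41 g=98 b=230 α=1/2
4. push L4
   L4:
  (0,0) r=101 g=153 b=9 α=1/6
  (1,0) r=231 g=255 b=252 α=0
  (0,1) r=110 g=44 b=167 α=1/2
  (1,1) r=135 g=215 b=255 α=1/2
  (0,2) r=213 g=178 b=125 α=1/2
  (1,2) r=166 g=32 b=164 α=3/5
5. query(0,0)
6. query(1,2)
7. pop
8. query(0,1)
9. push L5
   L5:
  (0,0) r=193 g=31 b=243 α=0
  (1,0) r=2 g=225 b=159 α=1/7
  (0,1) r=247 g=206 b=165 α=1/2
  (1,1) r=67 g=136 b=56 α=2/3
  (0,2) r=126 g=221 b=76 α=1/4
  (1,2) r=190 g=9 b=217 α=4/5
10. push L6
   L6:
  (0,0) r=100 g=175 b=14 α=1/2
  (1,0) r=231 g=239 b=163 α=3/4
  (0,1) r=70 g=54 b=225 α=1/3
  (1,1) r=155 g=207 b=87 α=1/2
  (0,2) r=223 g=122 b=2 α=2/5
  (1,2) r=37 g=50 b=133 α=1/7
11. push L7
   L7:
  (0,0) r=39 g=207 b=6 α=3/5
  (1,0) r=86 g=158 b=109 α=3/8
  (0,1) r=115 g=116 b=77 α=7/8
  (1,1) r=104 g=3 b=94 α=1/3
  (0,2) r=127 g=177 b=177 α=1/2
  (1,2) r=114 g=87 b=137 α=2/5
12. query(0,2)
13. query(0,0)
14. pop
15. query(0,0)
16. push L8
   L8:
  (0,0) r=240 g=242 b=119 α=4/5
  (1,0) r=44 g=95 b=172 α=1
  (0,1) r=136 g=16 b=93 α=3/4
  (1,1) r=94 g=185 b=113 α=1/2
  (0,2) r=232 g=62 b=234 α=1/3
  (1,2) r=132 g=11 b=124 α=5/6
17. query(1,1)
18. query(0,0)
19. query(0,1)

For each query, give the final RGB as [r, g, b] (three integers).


query (0,0) [L1,L2,L3,L4] — begin 0,0,0
L1 α=2/5: [434/5, 142/5, 332/5]
L2 α=2/3: [508/5, 164/5, 274/5]
L3 α=3/5: [4706/25, 1003/25, 3263/25]
L4 α=1/6: [1737/10, 884/15, 1654/15]
→ [174, 59, 110]

at x=1,y=2 over L1,L2,L3,L4:
+L1 (α=6/7) → [162/7, 972/7, 1416/7]
+L2 (α=3/4) → [2559/14, 2607/14, 2613/28]
+L3 (α=1/2) → [3133/28, 3979/28, 9053/56]
+L4 (α=3/5) → [2021/14, 5323/70, 22829/140]
rounded: [144, 76, 163]

query (0,1) [L1,L2,L3] — begin 0,0,0
+L1 (α=1/7) → [222/7, 251/7, 67/7]
+L2 (α=1/4) → [2297/28, 865/28, 1209/28]
+L3 (α=6/7) → [33545/196, 3385/196, 14145/196]
= [171, 17, 72]

(0,2) stack=L1,L2,L3,L5,L6,L7; from [0,0,0]:
after L1 α=3/5: [204/5, 144, 282/5]
after L2 α=7/8: [5979/40, 387/4, 963/10]
after L3 α=0: [5979/40, 387/4, 963/10]
after L5 α=1/4: [22977/160, 2045/16, 3649/40]
after L6 α=2/5: [140291/800, 10039/80, 11107/200]
after L7 α=1/2: [241891/1600, 24199/160, 46507/400]
= [151, 151, 116]

(0,0) stack=L1,L2,L3,L5,L6,L7; from [0,0,0]:
L1 α=2/5: [434/5, 142/5, 332/5]
L2 α=2/3: [508/5, 164/5, 274/5]
L3 α=3/5: [4706/25, 1003/25, 3263/25]
L5 α=0: [4706/25, 1003/25, 3263/25]
L6 α=1/2: [3603/25, 2689/25, 3613/50]
L7 α=3/5: [10131/125, 20903/125, 4063/125]
= [81, 167, 33]

(0,0) stack=L1,L2,L3,L5,L6; from [0,0,0]:
after L1 α=2/5: [434/5, 142/5, 332/5]
after L2 α=2/3: [508/5, 164/5, 274/5]
after L3 α=3/5: [4706/25, 1003/25, 3263/25]
after L5 α=0: [4706/25, 1003/25, 3263/25]
after L6 α=1/2: [3603/25, 2689/25, 3613/50]
→ [144, 108, 72]

(1,1) stack=L1,L2,L3,L5,L6,L8; from [0,0,0]:
after L1 α=0: [0, 0, 0]
after L2 α=3/7: [6/7, 654/7, 591/7]
after L3 α=3/5: [1167/35, 3387/35, 564/7]
after L5 α=2/3: [5857/105, 12907/105, 1348/21]
after L6 α=1/2: [11066/105, 17321/105, 3175/42]
after L8 α=1/2: [10468/105, 18373/105, 7921/84]
→ [100, 175, 94]

(0,0) stack=L1,L2,L3,L5,L6,L8; from [0,0,0]:
L1 α=2/5: [434/5, 142/5, 332/5]
L2 α=2/3: [508/5, 164/5, 274/5]
L3 α=3/5: [4706/25, 1003/25, 3263/25]
L5 α=0: [4706/25, 1003/25, 3263/25]
L6 α=1/2: [3603/25, 2689/25, 3613/50]
L8 α=4/5: [27603/125, 26889/125, 27413/250]
→ [221, 215, 110]

query (0,1) [L1,L2,L3,L5,L6,L8] — begin 0,0,0
after L1 α=1/7: [222/7, 251/7, 67/7]
after L2 α=1/4: [2297/28, 865/28, 1209/28]
after L3 α=6/7: [33545/196, 3385/196, 14145/196]
after L5 α=1/2: [81957/392, 43761/392, 46485/392]
after L6 α=1/3: [95677/588, 18115/196, 30195/196]
after L8 α=3/4: [335581/2352, 27523/784, 84879/784]
→ [143, 35, 108]


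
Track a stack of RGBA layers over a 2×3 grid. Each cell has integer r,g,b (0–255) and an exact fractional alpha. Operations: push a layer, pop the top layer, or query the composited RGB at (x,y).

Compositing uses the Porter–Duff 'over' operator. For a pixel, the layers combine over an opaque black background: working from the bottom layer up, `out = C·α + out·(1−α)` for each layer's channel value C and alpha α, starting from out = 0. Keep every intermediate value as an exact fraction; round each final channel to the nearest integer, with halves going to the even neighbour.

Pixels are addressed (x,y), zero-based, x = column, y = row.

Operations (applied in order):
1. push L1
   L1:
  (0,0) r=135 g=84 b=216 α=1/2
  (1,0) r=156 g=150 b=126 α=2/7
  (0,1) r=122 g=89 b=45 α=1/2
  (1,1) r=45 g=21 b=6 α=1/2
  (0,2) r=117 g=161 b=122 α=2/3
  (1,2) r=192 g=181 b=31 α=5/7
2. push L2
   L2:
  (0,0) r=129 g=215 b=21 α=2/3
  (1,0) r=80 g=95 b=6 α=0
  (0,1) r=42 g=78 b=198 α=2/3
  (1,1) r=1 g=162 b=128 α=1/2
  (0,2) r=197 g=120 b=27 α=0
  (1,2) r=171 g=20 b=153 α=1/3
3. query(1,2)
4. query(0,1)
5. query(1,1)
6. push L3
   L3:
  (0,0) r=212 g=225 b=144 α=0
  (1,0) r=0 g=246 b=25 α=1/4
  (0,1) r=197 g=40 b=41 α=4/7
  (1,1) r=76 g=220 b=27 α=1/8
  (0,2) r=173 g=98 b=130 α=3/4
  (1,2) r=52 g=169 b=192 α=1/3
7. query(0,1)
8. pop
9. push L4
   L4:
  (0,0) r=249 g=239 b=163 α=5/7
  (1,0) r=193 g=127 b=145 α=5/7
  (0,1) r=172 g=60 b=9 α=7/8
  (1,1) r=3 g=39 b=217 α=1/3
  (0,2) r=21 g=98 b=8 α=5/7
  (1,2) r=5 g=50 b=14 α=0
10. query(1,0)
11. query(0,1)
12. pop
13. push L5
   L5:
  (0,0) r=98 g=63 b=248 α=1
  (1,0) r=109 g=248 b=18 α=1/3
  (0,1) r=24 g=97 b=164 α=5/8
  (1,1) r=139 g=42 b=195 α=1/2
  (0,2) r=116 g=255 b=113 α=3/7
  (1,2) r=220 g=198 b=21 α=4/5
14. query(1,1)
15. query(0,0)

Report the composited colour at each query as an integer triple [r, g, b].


(1,2) stack=L1,L2; from [0,0,0]:
after L1 α=5/7: [960/7, 905/7, 155/7]
after L2 α=1/3: [1039/7, 650/7, 1381/21]
= [148, 93, 66]

at x=0,y=1 over L1,L2:
L1 α=1/2: [61, 89/2, 45/2]
L2 α=2/3: [145/3, 401/6, 279/2]
→ [48, 67, 140]

at x=1,y=1 over L1,L2:
+L1 (α=1/2) → [45/2, 21/2, 3]
+L2 (α=1/2) → [47/4, 345/4, 131/2]
= [12, 86, 66]

(0,1) stack=L1,L2,L3; from [0,0,0]:
after L1 α=1/2: [61, 89/2, 45/2]
after L2 α=2/3: [145/3, 401/6, 279/2]
after L3 α=4/7: [933/7, 103/2, 1165/14]
→ [133, 52, 83]

at x=1,y=0 over L1,L2,L4:
L1 α=2/7: [312/7, 300/7, 36]
L2 α=0: [312/7, 300/7, 36]
L4 α=5/7: [7379/49, 5045/49, 797/7]
= [151, 103, 114]

(0,1) stack=L1,L2,L4; from [0,0,0]:
L1 α=1/2: [61, 89/2, 45/2]
L2 α=2/3: [145/3, 401/6, 279/2]
L4 α=7/8: [3757/24, 2921/48, 405/16]
rounded: [157, 61, 25]

query (1,1) [L1,L2,L5] — begin 0,0,0
after L1 α=1/2: [45/2, 21/2, 3]
after L2 α=1/2: [47/4, 345/4, 131/2]
after L5 α=1/2: [603/8, 513/8, 521/4]
rounded: [75, 64, 130]

at x=0,y=0 over L1,L2,L5:
after L1 α=1/2: [135/2, 42, 108]
after L2 α=2/3: [217/2, 472/3, 50]
after L5 α=1: [98, 63, 248]
rounded: [98, 63, 248]


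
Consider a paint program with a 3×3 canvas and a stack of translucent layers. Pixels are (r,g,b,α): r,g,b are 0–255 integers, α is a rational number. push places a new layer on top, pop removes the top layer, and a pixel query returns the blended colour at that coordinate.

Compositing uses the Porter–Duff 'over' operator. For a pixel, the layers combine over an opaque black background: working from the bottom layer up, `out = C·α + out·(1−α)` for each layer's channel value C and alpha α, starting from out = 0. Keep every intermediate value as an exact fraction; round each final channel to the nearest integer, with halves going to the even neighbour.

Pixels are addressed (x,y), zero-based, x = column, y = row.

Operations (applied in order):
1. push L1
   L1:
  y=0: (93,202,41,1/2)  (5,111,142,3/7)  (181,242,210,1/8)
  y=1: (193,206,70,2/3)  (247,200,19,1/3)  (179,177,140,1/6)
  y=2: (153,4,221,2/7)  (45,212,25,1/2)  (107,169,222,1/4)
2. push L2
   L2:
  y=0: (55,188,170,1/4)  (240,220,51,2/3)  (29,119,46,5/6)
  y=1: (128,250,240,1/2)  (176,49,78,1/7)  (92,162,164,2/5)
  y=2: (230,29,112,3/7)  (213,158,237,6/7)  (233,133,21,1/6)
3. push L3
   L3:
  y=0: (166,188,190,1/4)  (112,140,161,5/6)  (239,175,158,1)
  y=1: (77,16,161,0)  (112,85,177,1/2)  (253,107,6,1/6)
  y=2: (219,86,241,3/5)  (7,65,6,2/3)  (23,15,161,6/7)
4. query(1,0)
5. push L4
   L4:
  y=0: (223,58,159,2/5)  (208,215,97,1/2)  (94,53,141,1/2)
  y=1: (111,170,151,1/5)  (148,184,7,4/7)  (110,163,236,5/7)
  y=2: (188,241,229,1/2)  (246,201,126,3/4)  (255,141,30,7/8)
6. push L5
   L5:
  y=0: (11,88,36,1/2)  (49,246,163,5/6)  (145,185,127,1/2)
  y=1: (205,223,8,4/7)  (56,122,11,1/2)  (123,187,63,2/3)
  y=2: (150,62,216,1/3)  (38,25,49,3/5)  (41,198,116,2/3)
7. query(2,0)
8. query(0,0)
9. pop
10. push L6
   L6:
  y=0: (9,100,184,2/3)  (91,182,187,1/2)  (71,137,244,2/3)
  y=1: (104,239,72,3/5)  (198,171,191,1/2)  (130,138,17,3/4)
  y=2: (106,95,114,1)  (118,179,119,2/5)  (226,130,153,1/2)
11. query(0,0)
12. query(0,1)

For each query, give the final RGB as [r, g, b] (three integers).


(1,0) stack=L1,L2,L3; from [0,0,0]:
+L1 (α=3/7) → [15/7, 333/7, 426/7]
+L2 (α=2/3) → [1125/7, 3413/21, 380/7]
+L3 (α=5/6) → [5045/42, 18113/126, 2005/14]
→ [120, 144, 143]

(2,0) stack=L1,L2,L3,L4,L5; from [0,0,0]:
after L1 α=1/8: [181/8, 121/4, 105/4]
after L2 α=5/6: [447/16, 2501/24, 1025/24]
after L3 α=1: [239, 175, 158]
after L4 α=1/2: [333/2, 114, 299/2]
after L5 α=1/2: [623/4, 299/2, 553/4]
rounded: [156, 150, 138]

query (0,0) [L1,L2,L3,L4,L5] — begin 0,0,0
+L1 (α=1/2) → [93/2, 101, 41/2]
+L2 (α=1/4) → [389/8, 491/4, 463/8]
+L3 (α=1/4) → [2495/32, 2225/16, 2909/32]
+L4 (α=2/5) → [21757/160, 8531/80, 18903/160]
+L5 (α=1/2) → [23517/320, 15571/160, 24663/320]
rounded: [73, 97, 77]

query (0,0) [L1,L2,L3,L4,L6] — begin 0,0,0
+L1 (α=1/2) → [93/2, 101, 41/2]
+L2 (α=1/4) → [389/8, 491/4, 463/8]
+L3 (α=1/4) → [2495/32, 2225/16, 2909/32]
+L4 (α=2/5) → [21757/160, 8531/80, 18903/160]
+L6 (α=2/3) → [24637/480, 8177/80, 77783/480]
= [51, 102, 162]

(0,1) stack=L1,L2,L3,L4,L6; from [0,0,0]:
+L1 (α=2/3) → [386/3, 412/3, 140/3]
+L2 (α=1/2) → [385/3, 581/3, 430/3]
+L3 (α=0) → [385/3, 581/3, 430/3]
+L4 (α=1/5) → [1873/15, 2834/15, 2173/15]
+L6 (α=3/5) → [8426/75, 16423/75, 7586/75]
= [112, 219, 101]


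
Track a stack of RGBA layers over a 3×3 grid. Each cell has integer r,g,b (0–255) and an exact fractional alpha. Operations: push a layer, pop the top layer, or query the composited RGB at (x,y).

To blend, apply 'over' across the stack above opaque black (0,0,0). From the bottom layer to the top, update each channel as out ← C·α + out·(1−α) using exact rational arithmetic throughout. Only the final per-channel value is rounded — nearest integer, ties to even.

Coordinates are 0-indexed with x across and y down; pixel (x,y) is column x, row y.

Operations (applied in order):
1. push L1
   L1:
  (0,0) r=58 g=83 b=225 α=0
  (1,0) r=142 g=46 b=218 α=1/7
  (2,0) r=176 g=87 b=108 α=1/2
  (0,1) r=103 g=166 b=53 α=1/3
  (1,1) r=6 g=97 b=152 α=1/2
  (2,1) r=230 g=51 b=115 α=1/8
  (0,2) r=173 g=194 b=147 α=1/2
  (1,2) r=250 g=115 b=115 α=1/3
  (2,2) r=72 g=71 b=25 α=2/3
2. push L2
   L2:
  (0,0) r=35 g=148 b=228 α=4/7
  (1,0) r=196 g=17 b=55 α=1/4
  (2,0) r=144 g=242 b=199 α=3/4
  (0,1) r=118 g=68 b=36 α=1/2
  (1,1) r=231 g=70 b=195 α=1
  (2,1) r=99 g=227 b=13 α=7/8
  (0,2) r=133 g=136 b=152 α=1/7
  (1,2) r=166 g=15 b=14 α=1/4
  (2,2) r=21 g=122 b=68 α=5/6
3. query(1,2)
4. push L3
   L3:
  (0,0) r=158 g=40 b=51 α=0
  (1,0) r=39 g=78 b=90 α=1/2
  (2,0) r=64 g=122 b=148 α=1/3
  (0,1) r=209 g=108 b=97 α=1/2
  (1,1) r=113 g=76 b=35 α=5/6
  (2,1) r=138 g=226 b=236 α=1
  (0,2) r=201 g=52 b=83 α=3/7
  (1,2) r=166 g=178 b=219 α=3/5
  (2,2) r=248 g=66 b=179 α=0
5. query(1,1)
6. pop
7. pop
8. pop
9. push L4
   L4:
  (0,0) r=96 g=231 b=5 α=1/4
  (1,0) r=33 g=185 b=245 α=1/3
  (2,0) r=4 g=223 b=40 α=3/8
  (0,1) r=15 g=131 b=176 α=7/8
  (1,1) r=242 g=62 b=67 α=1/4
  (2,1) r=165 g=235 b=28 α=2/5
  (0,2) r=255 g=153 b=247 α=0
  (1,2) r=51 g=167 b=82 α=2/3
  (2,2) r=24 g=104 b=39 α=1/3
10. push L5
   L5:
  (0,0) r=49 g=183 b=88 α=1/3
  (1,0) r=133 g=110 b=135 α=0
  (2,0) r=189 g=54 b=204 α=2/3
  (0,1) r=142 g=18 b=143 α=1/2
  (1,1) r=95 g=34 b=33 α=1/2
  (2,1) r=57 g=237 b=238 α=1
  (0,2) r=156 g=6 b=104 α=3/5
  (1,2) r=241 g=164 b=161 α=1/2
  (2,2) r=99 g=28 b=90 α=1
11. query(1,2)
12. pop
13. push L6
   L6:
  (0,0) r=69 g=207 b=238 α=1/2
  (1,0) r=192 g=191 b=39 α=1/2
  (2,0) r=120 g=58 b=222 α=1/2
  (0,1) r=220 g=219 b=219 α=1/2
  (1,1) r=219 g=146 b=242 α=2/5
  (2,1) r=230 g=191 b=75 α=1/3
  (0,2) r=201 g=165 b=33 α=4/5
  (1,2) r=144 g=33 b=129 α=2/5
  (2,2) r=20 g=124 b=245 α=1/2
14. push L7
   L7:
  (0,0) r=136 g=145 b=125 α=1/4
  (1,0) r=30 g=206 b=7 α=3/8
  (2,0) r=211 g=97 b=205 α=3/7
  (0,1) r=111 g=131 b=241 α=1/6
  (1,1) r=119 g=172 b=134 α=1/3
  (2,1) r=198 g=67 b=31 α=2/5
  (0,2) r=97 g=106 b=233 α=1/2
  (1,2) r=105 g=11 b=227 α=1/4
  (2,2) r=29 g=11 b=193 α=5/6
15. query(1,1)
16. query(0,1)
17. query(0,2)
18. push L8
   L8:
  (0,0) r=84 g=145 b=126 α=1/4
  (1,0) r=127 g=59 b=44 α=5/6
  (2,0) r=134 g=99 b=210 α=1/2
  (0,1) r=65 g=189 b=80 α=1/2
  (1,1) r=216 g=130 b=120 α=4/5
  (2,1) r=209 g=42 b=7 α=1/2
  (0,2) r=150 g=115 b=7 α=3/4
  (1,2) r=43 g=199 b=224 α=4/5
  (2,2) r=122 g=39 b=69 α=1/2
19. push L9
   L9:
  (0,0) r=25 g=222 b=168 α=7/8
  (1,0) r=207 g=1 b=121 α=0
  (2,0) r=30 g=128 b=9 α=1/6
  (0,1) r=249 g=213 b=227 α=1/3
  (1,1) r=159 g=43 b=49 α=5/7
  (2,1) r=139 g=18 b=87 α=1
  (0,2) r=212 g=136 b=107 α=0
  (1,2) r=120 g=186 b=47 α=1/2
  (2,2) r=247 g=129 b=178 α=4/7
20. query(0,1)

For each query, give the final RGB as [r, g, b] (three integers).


query (1,2) [L1,L2] — begin 0,0,0
L1 α=1/3: [250/3, 115/3, 115/3]
L2 α=1/4: [104, 65/2, 129/4]
→ [104, 32, 32]

query (1,1) [L1,L2,L3] — begin 0,0,0
after L1 α=1/2: [3, 97/2, 76]
after L2 α=1: [231, 70, 195]
after L3 α=5/6: [398/3, 75, 185/3]
rounded: [133, 75, 62]

query (1,2) [L4,L5] — begin 0,0,0
+L4 (α=2/3) → [34, 334/3, 164/3]
+L5 (α=1/2) → [275/2, 413/3, 647/6]
→ [138, 138, 108]

(1,1) stack=L4,L6,L7; from [0,0,0]:
L4 α=1/4: [121/2, 31/2, 67/4]
L6 α=2/5: [1239/10, 677/10, 2137/20]
L7 α=1/3: [1834/15, 1537/15, 1159/10]
rounded: [122, 102, 116]

(0,1) stack=L4,L6,L7; from [0,0,0]:
after L4 α=7/8: [105/8, 917/8, 154]
after L6 α=1/2: [1865/16, 2669/16, 373/2]
after L7 α=1/6: [11101/96, 5147/32, 2347/12]
rounded: [116, 161, 196]

query (0,2) [L4,L6,L7] — begin 0,0,0
L4 α=0: [0, 0, 0]
L6 α=4/5: [804/5, 132, 132/5]
L7 α=1/2: [1289/10, 119, 1297/10]
rounded: [129, 119, 130]

at x=0,y=1 over L4,L6,L7,L8,L9:
+L4 (α=7/8) → [105/8, 917/8, 154]
+L6 (α=1/2) → [1865/16, 2669/16, 373/2]
+L7 (α=1/6) → [11101/96, 5147/32, 2347/12]
+L8 (α=1/2) → [17341/192, 11195/64, 3307/24]
+L9 (α=1/3) → [41245/288, 18011/96, 6031/36]
→ [143, 188, 168]


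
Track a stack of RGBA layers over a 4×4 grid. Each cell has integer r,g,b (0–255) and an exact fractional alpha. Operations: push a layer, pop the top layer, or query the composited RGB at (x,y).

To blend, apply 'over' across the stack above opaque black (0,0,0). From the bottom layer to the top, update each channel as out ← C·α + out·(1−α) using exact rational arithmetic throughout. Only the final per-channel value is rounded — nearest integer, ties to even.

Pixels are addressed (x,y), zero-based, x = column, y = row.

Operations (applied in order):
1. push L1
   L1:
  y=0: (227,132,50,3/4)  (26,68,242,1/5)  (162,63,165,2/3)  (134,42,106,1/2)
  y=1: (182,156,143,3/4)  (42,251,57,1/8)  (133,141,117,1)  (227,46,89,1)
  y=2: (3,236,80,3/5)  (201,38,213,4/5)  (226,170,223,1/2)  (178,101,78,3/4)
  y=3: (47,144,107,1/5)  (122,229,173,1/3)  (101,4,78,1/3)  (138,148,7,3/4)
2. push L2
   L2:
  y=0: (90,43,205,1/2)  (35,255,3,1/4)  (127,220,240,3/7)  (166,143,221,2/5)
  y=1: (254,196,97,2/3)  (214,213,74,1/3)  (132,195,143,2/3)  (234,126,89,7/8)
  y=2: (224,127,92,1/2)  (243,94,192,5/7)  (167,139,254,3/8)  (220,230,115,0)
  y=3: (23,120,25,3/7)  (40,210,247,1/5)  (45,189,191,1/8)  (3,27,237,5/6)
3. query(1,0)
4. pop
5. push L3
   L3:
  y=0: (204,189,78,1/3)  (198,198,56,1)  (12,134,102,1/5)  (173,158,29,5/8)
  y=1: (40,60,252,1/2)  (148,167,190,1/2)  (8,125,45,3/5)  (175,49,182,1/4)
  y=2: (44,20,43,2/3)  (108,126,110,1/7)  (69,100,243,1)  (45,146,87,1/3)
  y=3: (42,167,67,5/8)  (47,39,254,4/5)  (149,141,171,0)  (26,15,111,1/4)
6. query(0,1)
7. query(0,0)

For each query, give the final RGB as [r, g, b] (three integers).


query (1,0) [L1,L2] — begin 0,0,0
after L1 α=1/5: [26/5, 68/5, 242/5]
after L2 α=1/4: [253/20, 1479/20, 741/20]
= [13, 74, 37]

at x=0,y=1 over L1,L3:
+L1 (α=3/4) → [273/2, 117, 429/4]
+L3 (α=1/2) → [353/4, 177/2, 1437/8]
→ [88, 88, 180]

at x=0,y=0 over L1,L3:
after L1 α=3/4: [681/4, 99, 75/2]
after L3 α=1/3: [363/2, 129, 51]
rounded: [182, 129, 51]
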